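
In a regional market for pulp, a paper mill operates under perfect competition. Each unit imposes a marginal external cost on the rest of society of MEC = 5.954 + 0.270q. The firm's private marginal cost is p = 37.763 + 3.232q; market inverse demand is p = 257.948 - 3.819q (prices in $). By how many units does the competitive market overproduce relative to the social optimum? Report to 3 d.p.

1.965 units

Market equilibrium (private): 37.763 + 3.232q = 257.948 - 3.819q → q_m = 31.2275.
Social marginal cost = private MC + MEC = 43.717 + 3.502q.
Set SMC = demand: 43.717 + 3.502q = 257.948 - 3.819q → q* = 29.2625.
Gap = |31.2275 − 29.2625| = 1.9650.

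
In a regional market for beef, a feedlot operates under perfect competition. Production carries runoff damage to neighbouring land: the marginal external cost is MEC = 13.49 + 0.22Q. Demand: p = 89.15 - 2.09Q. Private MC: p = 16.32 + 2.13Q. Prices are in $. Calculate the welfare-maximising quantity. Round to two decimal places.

Social marginal cost = private MC + MEC = 29.81 + 2.35Q.
Set SMC = demand: 29.81 + 2.35Q = 89.15 - 2.09Q → Q* = 13.3649.

Q* = 13.36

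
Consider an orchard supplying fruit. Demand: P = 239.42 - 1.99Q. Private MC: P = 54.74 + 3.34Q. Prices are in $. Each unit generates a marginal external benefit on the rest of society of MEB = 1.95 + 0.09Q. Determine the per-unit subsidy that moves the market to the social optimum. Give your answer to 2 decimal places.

Social marginal cost = private MC − MEB = 52.79 + 3.25Q.
Set SMC = demand: 52.79 + 3.25Q = 239.42 - 1.99Q → Q* = 35.6164.
The Pigouvian subsidy equals MEB at Q*: 1.95 + 0.09×35.6164 = 5.1555.

subsidy = $5.16 per unit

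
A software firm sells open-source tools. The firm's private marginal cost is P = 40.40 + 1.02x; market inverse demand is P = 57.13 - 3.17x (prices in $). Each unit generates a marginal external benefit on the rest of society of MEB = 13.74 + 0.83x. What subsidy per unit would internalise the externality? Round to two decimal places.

Social marginal cost = private MC − MEB = 26.66 + 0.19x.
Set SMC = demand: 26.66 + 0.19x = 57.13 - 3.17x → x* = 9.0685.
The Pigouvian subsidy equals MEB at x*: 13.74 + 0.83×9.0685 = 21.2669.

subsidy = $21.27 per unit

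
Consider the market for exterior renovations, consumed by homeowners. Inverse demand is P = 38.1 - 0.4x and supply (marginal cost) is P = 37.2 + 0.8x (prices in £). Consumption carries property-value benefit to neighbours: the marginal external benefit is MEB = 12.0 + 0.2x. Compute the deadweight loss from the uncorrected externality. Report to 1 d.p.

DWL = £73.8

Market equilibrium (private): 37.2 + 0.8x = 38.1 - 0.4x → x_m = 0.7500.
Social marginal benefit = demand + MEB = 50.1 - 0.2x.
Set SMB = MC: 50.1 - 0.2x = 37.2 + 0.8x → x* = 12.9000.
Height of the DWL triangle at x_m is SMB(x_m) − MC(x_m) = MEB(x_m) = 12.1500.
DWL = ½ × 12.1500 × 12.1500 = 73.8113.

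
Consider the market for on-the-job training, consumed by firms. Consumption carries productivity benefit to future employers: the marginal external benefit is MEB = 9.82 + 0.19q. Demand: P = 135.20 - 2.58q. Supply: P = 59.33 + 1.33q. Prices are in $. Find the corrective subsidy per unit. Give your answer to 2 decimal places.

Social marginal benefit = demand + MEB = 145.02 - 2.39q.
Set SMB = MC: 145.02 - 2.39q = 59.33 + 1.33q → q* = 23.0349.
The Pigouvian subsidy equals MEB at q*: 9.82 + 0.19×23.0349 = 14.1966.

subsidy = $14.20 per unit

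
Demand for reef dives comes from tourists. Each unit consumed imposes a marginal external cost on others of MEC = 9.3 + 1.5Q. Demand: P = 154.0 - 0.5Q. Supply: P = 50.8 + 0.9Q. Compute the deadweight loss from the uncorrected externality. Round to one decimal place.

DWL = 2477.4

Market equilibrium (private): 50.8 + 0.9Q = 154.0 - 0.5Q → Q_m = 73.7143.
Social marginal benefit = demand − MEC = 144.7 - 2.0Q.
Set SMB = MC: 144.7 - 2.0Q = 50.8 + 0.9Q → Q* = 32.3793.
Between Q* and Q_m the wedge MC − SMB runs linearly from 0 to MEC(Q_m), so the loss is a triangle.
DWL = ½ × 41.3350 × 119.8714 = 2477.4422.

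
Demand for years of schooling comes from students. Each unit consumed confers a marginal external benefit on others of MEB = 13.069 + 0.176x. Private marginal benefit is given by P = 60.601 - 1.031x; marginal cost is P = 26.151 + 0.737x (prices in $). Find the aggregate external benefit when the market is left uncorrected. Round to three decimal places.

Market equilibrium (private): 26.151 + 0.737x = 60.601 - 1.031x → x_m = 19.4853.
Total external benefit = ∫₀^{x_m} (13.069 + 0.176x) dx = 13.069×19.4853 + ½×0.176×19.4853² = 288.0650.

$288.065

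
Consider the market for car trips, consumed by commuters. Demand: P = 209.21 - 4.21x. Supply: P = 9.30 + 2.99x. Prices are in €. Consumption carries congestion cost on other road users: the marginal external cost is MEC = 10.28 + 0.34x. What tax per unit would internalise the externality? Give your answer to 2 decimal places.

Social marginal benefit = demand − MEC = 198.93 - 4.55x.
Set SMB = MC: 198.93 - 4.55x = 9.30 + 2.99x → x* = 25.1499.
The Pigouvian tax equals MEC at x*: 10.28 + 0.34×25.1499 = 18.8310.

tax = €18.83 per unit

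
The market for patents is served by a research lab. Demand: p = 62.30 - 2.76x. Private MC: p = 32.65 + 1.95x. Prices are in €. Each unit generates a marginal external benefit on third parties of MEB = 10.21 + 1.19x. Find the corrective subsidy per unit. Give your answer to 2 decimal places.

subsidy = €23.69 per unit

Social marginal cost = private MC − MEB = 22.44 + 0.76x.
Set SMC = demand: 22.44 + 0.76x = 62.30 - 2.76x → x* = 11.3239.
The Pigouvian subsidy equals MEB at x*: 10.21 + 1.19×11.3239 = 23.6854.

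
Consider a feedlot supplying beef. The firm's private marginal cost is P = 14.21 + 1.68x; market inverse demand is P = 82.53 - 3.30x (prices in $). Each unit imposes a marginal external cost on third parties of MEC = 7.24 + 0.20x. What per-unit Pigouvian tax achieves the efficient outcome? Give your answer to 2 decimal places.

Social marginal cost = private MC + MEC = 21.45 + 1.88x.
Set SMC = demand: 21.45 + 1.88x = 82.53 - 3.30x → x* = 11.7915.
The Pigouvian tax equals MEC at x*: 7.24 + 0.20×11.7915 = 9.5983.

tax = $9.60 per unit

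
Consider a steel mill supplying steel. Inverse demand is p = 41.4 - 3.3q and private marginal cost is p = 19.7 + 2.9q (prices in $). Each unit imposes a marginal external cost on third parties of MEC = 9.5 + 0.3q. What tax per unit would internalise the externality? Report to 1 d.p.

Social marginal cost = private MC + MEC = 29.2 + 3.2q.
Set SMC = demand: 29.2 + 3.2q = 41.4 - 3.3q → q* = 1.8769.
The Pigouvian tax equals MEC at q*: 9.5 + 0.3×1.8769 = 10.0631.

tax = $10.1 per unit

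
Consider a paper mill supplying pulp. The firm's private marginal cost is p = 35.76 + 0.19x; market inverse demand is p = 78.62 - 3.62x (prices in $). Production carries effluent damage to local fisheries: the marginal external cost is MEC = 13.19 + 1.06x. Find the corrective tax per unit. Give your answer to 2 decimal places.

Social marginal cost = private MC + MEC = 48.95 + 1.25x.
Set SMC = demand: 48.95 + 1.25x = 78.62 - 3.62x → x* = 6.0924.
The Pigouvian tax equals MEC at x*: 13.19 + 1.06×6.0924 = 19.6479.

tax = $19.65 per unit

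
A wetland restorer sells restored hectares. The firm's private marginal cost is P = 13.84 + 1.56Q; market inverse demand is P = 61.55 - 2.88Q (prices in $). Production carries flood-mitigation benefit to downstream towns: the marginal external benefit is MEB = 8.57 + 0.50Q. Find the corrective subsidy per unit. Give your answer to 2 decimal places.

Social marginal cost = private MC − MEB = 5.27 + 1.06Q.
Set SMC = demand: 5.27 + 1.06Q = 61.55 - 2.88Q → Q* = 14.2843.
The Pigouvian subsidy equals MEB at Q*: 8.57 + 0.50×14.2843 = 15.7122.

subsidy = $15.71 per unit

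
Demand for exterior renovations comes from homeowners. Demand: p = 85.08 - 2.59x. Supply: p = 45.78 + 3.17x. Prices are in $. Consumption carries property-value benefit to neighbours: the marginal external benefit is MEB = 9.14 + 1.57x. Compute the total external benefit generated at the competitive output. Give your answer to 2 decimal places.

$98.90

Market equilibrium (private): 45.78 + 3.17x = 85.08 - 2.59x → x_m = 6.8229.
Total external benefit = ∫₀^{x_m} (9.14 + 1.57x) dx = 9.14×6.8229 + ½×1.57×6.8229² = 98.9046.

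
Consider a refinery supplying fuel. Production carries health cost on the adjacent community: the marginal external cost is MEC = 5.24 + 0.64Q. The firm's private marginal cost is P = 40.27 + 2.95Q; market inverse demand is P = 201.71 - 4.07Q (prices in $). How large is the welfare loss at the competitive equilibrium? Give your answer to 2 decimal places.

DWL = $26.00

Market equilibrium (private): 40.27 + 2.95Q = 201.71 - 4.07Q → Q_m = 22.9972.
Social marginal cost = private MC + MEC = 45.51 + 3.59Q.
Set SMC = demand: 45.51 + 3.59Q = 201.71 - 4.07Q → Q* = 20.3916.
The welfare-loss triangle has base |Q_m − Q*| and height MEC(Q_m) (the vertical gap between SMC and demand is zero at Q* and MEC at Q_m).
DWL = ½ × 2.6056 × 19.9582 = 26.0015.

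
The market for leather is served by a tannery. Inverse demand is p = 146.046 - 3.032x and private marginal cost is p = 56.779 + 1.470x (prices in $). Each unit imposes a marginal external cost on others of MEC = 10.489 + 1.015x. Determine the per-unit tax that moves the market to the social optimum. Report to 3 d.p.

tax = $24.982 per unit

Social marginal cost = private MC + MEC = 67.268 + 2.485x.
Set SMC = demand: 67.268 + 2.485x = 146.046 - 3.032x → x* = 14.2791.
The Pigouvian tax equals MEC at x*: 10.489 + 1.015×14.2791 = 24.9823.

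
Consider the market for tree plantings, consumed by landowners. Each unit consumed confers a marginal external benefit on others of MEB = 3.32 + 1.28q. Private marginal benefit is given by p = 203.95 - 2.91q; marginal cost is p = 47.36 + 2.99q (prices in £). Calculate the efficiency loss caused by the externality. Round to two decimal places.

Market equilibrium (private): 47.36 + 2.99q = 203.95 - 2.91q → q_m = 26.5407.
Social marginal benefit = demand + MEB = 207.27 - 1.63q.
Set SMB = MC: 207.27 - 1.63q = 47.36 + 2.99q → q* = 34.6126.
Between q* and q_m the wedge SMB − MC runs linearly from 0 to MEB(q_m), so the loss is a triangle.
DWL = ½ × 8.0719 × 37.2921 = 150.5091.

DWL = £150.51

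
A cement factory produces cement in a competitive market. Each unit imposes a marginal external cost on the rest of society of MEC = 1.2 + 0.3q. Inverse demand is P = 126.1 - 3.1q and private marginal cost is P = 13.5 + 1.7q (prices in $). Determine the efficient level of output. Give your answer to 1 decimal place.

q* = 21.8

Social marginal cost = private MC + MEC = 14.7 + 2.0q.
Set SMC = demand: 14.7 + 2.0q = 126.1 - 3.1q → q* = 21.8431.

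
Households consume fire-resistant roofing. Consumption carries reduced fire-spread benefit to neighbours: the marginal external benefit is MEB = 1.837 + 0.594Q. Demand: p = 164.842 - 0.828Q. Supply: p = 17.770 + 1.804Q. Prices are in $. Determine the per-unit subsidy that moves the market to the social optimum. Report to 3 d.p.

subsidy = $45.238 per unit

Social marginal benefit = demand + MEB = 166.679 - 0.234Q.
Set SMB = MC: 166.679 - 0.234Q = 17.770 + 1.804Q → Q* = 73.0662.
The Pigouvian subsidy equals MEB at Q*: 1.837 + 0.594×73.0662 = 45.2383.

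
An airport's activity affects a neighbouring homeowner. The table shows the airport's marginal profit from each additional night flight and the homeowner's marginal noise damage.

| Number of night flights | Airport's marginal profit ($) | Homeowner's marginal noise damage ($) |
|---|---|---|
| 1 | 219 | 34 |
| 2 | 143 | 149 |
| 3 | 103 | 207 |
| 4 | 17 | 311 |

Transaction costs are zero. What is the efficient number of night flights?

Bargaining reaches the level where marginal profit last exceeds marginal noise damage.
That holds through level 1 (219 ≥ 34) but not at 2 (143 < 149).

1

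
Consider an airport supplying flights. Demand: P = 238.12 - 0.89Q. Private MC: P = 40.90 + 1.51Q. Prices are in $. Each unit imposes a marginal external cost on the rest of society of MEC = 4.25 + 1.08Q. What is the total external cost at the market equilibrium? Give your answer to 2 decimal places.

$3995.72

Market equilibrium (private): 40.90 + 1.51Q = 238.12 - 0.89Q → Q_m = 82.1750.
Total external cost = ∫₀^{Q_m} (4.25 + 1.08Q) dQ = 4.25×82.1750 + ½×1.08×82.1750² = 3995.7183.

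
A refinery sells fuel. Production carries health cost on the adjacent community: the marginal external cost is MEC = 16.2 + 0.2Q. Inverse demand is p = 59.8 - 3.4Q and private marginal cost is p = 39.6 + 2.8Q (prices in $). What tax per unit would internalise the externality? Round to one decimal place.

tax = $16.3 per unit

Social marginal cost = private MC + MEC = 55.8 + 3.0Q.
Set SMC = demand: 55.8 + 3.0Q = 59.8 - 3.4Q → Q* = 0.6250.
The Pigouvian tax equals MEC at Q*: 16.2 + 0.2×0.6250 = 16.3250.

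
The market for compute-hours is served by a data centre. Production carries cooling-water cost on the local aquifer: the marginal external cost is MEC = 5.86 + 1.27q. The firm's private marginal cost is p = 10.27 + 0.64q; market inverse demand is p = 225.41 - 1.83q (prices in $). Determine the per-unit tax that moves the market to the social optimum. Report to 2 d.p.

tax = $76.93 per unit

Social marginal cost = private MC + MEC = 16.13 + 1.91q.
Set SMC = demand: 16.13 + 1.91q = 225.41 - 1.83q → q* = 55.9572.
The Pigouvian tax equals MEC at q*: 5.86 + 1.27×55.9572 = 76.9256.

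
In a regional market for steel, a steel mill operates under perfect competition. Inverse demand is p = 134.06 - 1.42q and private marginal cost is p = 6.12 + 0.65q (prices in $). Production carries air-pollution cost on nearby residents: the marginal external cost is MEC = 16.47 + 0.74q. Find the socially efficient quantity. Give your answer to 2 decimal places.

Social marginal cost = private MC + MEC = 22.59 + 1.39q.
Set SMC = demand: 22.59 + 1.39q = 134.06 - 1.42q → q* = 39.6690.

q* = 39.67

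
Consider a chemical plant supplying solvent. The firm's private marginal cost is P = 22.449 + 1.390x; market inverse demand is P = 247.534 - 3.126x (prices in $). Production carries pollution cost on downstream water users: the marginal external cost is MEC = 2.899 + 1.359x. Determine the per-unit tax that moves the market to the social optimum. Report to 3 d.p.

Social marginal cost = private MC + MEC = 25.348 + 2.749x.
Set SMC = demand: 25.348 + 2.749x = 247.534 - 3.126x → x* = 37.8189.
The Pigouvian tax equals MEC at x*: 2.899 + 1.359×37.8189 = 54.2949.

tax = $54.295 per unit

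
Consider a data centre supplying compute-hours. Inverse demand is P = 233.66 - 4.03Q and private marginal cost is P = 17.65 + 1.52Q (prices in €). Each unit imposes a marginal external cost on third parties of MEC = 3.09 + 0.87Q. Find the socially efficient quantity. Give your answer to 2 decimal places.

Q* = 33.17

Social marginal cost = private MC + MEC = 20.74 + 2.39Q.
Set SMC = demand: 20.74 + 2.39Q = 233.66 - 4.03Q → Q* = 33.1651.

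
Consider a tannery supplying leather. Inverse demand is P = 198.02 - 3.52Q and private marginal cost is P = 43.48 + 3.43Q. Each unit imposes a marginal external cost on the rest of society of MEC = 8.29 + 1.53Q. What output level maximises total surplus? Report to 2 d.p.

Q* = 17.25

Social marginal cost = private MC + MEC = 51.77 + 4.96Q.
Set SMC = demand: 51.77 + 4.96Q = 198.02 - 3.52Q → Q* = 17.2465.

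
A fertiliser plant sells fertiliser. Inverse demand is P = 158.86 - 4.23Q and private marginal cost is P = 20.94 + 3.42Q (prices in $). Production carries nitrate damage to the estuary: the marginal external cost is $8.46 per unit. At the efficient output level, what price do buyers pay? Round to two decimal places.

P = $87.28

Social marginal cost = private MC + MEC = 29.40 + 3.42Q.
Set SMC = demand: 29.40 + 3.42Q = 158.86 - 4.23Q → Q* = 16.9229.
Consumer price on the demand curve at Q*: 158.86 − 4.23×16.9229 = 87.2761.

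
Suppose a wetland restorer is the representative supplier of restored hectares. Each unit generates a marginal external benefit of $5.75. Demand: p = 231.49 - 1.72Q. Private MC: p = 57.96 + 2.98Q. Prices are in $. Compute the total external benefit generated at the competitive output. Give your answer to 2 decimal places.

$212.30

Market equilibrium (private): 57.96 + 2.98Q = 231.49 - 1.72Q → Q_m = 36.9213.
Total external benefit = MEB × Q_m = 5.75 × 36.9213 = 212.2975.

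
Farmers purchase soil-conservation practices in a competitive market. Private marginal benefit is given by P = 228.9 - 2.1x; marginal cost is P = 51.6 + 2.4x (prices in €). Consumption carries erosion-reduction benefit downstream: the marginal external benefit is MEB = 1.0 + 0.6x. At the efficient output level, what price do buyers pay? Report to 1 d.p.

P = €132.9

Social marginal benefit = demand + MEB = 229.9 - 1.5x.
Set SMB = MC: 229.9 - 1.5x = 51.6 + 2.4x → x* = 45.7179.
Consumer price on the demand curve at x*: 228.9 − 2.1×45.7179 = 132.8924.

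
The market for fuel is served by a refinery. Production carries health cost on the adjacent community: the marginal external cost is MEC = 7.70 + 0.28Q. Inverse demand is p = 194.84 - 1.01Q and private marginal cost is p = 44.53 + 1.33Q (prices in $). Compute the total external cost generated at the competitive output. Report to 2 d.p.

Market equilibrium (private): 44.53 + 1.33Q = 194.84 - 1.01Q → Q_m = 64.2350.
Total external cost = ∫₀^{Q_m} (7.70 + 0.28Q) dQ = 7.70×64.2350 + ½×0.28×64.2350² = 1072.2684.

$1072.27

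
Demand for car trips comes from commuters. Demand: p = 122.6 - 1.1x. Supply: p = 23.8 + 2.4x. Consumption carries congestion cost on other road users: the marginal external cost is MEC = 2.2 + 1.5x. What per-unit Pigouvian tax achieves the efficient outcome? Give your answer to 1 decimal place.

Social marginal benefit = demand − MEC = 120.4 - 2.6x.
Set SMB = MC: 120.4 - 2.6x = 23.8 + 2.4x → x* = 19.3200.
The Pigouvian tax equals MEC at x*: 2.2 + 1.5×19.3200 = 31.1800.

tax = 31.2 per unit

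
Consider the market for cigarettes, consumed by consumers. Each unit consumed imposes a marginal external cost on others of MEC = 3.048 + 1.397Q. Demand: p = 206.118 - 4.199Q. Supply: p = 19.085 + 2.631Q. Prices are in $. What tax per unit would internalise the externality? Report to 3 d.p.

tax = $34.290 per unit

Social marginal benefit = demand − MEC = 203.070 - 5.596Q.
Set SMB = MC: 203.070 - 5.596Q = 19.085 + 2.631Q → Q* = 22.3636.
The Pigouvian tax equals MEC at Q*: 3.048 + 1.397×22.3636 = 34.2899.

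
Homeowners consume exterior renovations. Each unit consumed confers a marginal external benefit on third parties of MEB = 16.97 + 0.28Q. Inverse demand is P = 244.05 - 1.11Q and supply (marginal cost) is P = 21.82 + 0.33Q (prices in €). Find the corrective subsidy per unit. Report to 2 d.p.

Social marginal benefit = demand + MEB = 261.02 - 0.83Q.
Set SMB = MC: 261.02 - 0.83Q = 21.82 + 0.33Q → Q* = 206.2069.
The Pigouvian subsidy equals MEB at Q*: 16.97 + 0.28×206.2069 = 74.7079.

subsidy = €74.71 per unit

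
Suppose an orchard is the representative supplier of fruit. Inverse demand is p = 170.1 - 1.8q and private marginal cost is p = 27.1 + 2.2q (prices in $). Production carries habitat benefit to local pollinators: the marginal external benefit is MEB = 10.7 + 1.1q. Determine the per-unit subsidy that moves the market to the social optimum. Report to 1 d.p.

subsidy = $69.0 per unit

Social marginal cost = private MC − MEB = 16.4 + 1.1q.
Set SMC = demand: 16.4 + 1.1q = 170.1 - 1.8q → q* = 53.0000.
The Pigouvian subsidy equals MEB at q*: 10.7 + 1.1×53.0000 = 69.0000.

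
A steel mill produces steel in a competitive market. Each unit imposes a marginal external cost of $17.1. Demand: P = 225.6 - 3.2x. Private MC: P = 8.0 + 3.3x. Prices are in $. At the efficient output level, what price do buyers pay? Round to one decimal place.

P = $126.9

Social marginal cost = private MC + MEC = 25.1 + 3.3x.
Set SMC = demand: 25.1 + 3.3x = 225.6 - 3.2x → x* = 30.8462.
Consumer price on the demand curve at x*: 225.6 − 3.2×30.8462 = 126.8922.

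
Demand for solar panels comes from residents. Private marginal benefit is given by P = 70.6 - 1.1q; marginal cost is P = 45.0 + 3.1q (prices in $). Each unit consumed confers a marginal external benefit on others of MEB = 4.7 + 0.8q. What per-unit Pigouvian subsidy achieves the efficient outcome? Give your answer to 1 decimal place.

subsidy = $11.8 per unit

Social marginal benefit = demand + MEB = 75.3 - 0.3q.
Set SMB = MC: 75.3 - 0.3q = 45.0 + 3.1q → q* = 8.9118.
The Pigouvian subsidy equals MEB at q*: 4.7 + 0.8×8.9118 = 11.8294.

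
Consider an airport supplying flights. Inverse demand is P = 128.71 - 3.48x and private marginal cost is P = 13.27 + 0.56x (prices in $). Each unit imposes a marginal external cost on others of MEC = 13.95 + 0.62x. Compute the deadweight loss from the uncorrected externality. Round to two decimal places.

Market equilibrium (private): 13.27 + 0.56x = 128.71 - 3.48x → x_m = 28.5743.
Social marginal cost = private MC + MEC = 27.22 + 1.18x.
Set SMC = demand: 27.22 + 1.18x = 128.71 - 3.48x → x* = 21.7790.
Between x* and x_m the wedge SMC − demand runs linearly from 0 to MEC(x_m), so the loss is a triangle.
DWL = ½ × 6.7953 × 31.6660 = 107.5900.

DWL = $107.59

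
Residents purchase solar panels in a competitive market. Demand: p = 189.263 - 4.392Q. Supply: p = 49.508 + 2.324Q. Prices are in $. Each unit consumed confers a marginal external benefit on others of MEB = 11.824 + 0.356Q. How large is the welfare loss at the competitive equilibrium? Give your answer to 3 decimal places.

Market equilibrium (private): 49.508 + 2.324Q = 189.263 - 4.392Q → Q_m = 20.8093.
Social marginal benefit = demand + MEB = 201.087 - 4.036Q.
Set SMB = MC: 201.087 - 4.036Q = 49.508 + 2.324Q → Q* = 23.8332.
Between Q* and Q_m the wedge SMB − MC runs linearly from 0 to MEB(Q_m), so the loss is a triangle.
DWL = ½ × 3.0239 × 19.2321 = 29.0780.

DWL = $29.078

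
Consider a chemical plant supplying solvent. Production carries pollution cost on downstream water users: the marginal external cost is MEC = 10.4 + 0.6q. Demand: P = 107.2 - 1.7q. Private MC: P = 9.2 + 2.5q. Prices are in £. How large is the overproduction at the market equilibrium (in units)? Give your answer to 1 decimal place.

Market equilibrium (private): 9.2 + 2.5q = 107.2 - 1.7q → q_m = 23.3333.
Social marginal cost = private MC + MEC = 19.6 + 3.1q.
Set SMC = demand: 19.6 + 3.1q = 107.2 - 1.7q → q* = 18.2500.
Gap = |23.3333 − 18.2500| = 5.0833.

5.1 units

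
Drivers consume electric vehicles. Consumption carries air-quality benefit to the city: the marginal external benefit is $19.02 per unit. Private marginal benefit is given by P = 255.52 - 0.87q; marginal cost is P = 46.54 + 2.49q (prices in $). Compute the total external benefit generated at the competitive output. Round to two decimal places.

Market equilibrium (private): 46.54 + 2.49q = 255.52 - 0.87q → q_m = 62.1964.
Total external benefit = MEB × q_m = 19.02 × 62.1964 = 1182.9755.

$1182.98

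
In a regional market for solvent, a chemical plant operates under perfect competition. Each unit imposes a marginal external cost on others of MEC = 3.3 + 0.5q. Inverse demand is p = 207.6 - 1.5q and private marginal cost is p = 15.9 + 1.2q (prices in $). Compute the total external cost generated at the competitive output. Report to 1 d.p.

$1494.6

Market equilibrium (private): 15.9 + 1.2q = 207.6 - 1.5q → q_m = 71.0000.
Total external cost = ∫₀^{q_m} (3.3 + 0.5q) dq = 3.3×71.0000 + ½×0.5×71.0000² = 1494.5500.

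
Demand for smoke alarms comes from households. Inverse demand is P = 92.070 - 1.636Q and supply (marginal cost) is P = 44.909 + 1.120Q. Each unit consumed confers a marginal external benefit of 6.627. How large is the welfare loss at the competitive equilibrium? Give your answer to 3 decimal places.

Market equilibrium (private): 44.909 + 1.120Q = 92.070 - 1.636Q → Q_m = 17.1121.
Social marginal benefit = demand + MEB = 98.697 - 1.636Q.
Set SMB = MC: 98.697 - 1.636Q = 44.909 + 1.120Q → Q* = 19.5167.
Between Q* and Q_m the wedge SMB − MC runs linearly from 0 to MEB(Q_m), so the loss is a triangle.
DWL = ½ × 2.4046 × 6.6270 = 7.9676.

DWL = 7.968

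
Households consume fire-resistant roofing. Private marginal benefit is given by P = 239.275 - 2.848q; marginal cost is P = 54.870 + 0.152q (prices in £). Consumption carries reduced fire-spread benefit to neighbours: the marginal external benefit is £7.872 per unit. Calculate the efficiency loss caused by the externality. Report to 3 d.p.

DWL = £10.328

Market equilibrium (private): 54.870 + 0.152q = 239.275 - 2.848q → q_m = 61.4683.
Social marginal benefit = demand + MEB = 247.147 - 2.848q.
Set SMB = MC: 247.147 - 2.848q = 54.870 + 0.152q → q* = 64.0923.
The welfare-loss triangle has base |q_m − q*| and height MEB(q_m) (the vertical gap between SMB and MC is zero at q* and MEB at q_m).
DWL = ½ × 2.6240 × 7.8720 = 10.3281.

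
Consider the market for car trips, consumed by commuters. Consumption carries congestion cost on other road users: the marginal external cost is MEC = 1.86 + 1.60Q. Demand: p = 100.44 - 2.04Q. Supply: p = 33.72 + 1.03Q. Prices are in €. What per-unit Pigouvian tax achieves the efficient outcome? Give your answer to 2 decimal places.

tax = €24.08 per unit

Social marginal benefit = demand − MEC = 98.58 - 3.64Q.
Set SMB = MC: 98.58 - 3.64Q = 33.72 + 1.03Q → Q* = 13.8887.
The Pigouvian tax equals MEC at Q*: 1.86 + 1.60×13.8887 = 24.0819.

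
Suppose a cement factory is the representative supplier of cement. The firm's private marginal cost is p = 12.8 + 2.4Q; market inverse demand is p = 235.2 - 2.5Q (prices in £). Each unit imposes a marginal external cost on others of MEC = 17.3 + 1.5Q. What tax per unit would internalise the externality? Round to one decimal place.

Social marginal cost = private MC + MEC = 30.1 + 3.9Q.
Set SMC = demand: 30.1 + 3.9Q = 235.2 - 2.5Q → Q* = 32.0469.
The Pigouvian tax equals MEC at Q*: 17.3 + 1.5×32.0469 = 65.3704.

tax = £65.4 per unit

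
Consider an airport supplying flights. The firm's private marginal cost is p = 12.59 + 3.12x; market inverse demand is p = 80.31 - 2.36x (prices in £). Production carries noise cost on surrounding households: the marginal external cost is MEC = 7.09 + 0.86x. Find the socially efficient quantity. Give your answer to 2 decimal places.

x* = 9.56

Social marginal cost = private MC + MEC = 19.68 + 3.98x.
Set SMC = demand: 19.68 + 3.98x = 80.31 - 2.36x → x* = 9.5631.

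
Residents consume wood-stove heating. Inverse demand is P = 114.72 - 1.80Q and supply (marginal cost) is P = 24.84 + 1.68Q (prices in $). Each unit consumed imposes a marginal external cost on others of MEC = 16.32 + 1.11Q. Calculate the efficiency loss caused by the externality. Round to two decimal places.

Market equilibrium (private): 24.84 + 1.68Q = 114.72 - 1.80Q → Q_m = 25.8276.
Social marginal benefit = demand − MEC = 98.40 - 2.91Q.
Set SMB = MC: 98.40 - 2.91Q = 24.84 + 1.68Q → Q* = 16.0261.
The welfare-loss triangle has base |Q_m − Q*| and height MEC(Q_m) (the vertical gap between SMB and MC is zero at Q* and MEC at Q_m).
DWL = ½ × 9.8015 × 44.9886 = 220.4779.

DWL = $220.48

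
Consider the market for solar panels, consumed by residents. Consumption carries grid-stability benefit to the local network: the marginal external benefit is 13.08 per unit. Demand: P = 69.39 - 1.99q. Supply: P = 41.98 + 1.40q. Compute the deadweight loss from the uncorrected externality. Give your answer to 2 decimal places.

DWL = 25.23

Market equilibrium (private): 41.98 + 1.40q = 69.39 - 1.99q → q_m = 8.0855.
Social marginal benefit = demand + MEB = 82.47 - 1.99q.
Set SMB = MC: 82.47 - 1.99q = 41.98 + 1.40q → q* = 11.9440.
Height of the DWL triangle at q_m is SMB(q_m) − MC(q_m) = MEB(q_m) = 13.0800.
DWL = ½ × 3.8585 × 13.0800 = 25.2346.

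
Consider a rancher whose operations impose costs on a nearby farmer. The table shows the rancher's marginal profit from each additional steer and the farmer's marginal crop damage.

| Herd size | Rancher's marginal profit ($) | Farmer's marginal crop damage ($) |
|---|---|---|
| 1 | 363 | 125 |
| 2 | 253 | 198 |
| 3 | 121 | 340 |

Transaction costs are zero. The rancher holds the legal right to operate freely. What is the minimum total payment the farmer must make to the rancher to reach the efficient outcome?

$121

Left alone the rancher would choose level 3 (marginal profit stays positive).
Efficient level: k* = 2 (marginal profit ≥ marginal crop damage through 2).
The farmer must at least cover the rancher's forgone profit from cutting 3→2: 121 = 121.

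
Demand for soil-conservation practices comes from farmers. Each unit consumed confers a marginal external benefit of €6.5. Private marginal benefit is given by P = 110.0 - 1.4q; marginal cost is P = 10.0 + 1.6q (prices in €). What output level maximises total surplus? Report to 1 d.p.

Social marginal benefit = demand + MEB = 116.5 - 1.4q.
Set SMB = MC: 116.5 - 1.4q = 10.0 + 1.6q → q* = 35.5000.

q* = 35.5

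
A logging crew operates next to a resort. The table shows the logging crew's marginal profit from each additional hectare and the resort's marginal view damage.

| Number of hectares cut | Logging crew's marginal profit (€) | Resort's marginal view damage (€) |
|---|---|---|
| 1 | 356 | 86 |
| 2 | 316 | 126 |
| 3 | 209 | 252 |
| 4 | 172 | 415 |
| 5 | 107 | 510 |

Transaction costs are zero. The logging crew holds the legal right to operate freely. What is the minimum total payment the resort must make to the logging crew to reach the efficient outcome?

Left alone the logging crew would choose level 5 (marginal profit stays positive).
Efficient level: k* = 2 (marginal profit ≥ marginal view damage through 2).
The resort must at least cover the logging crew's forgone profit from cutting 5→2: 209 + 172 + 107 = 488.

€488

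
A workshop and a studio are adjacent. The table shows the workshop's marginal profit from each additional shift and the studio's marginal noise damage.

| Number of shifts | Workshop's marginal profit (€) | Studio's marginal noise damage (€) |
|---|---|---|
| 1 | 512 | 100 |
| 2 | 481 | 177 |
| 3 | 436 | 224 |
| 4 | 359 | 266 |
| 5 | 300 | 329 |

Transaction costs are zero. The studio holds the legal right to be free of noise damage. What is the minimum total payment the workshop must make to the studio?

€767

Efficient level: marginal profit ≥ marginal noise damage through level 4, so k* = 4.
With the studio holding the right, the workshop must at least compensate total damage at k*: 100 + 177 + 224 + 266 = 767.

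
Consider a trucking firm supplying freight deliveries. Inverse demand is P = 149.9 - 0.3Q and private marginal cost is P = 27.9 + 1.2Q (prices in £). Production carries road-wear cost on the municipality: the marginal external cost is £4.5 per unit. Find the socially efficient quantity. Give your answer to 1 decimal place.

Social marginal cost = private MC + MEC = 32.4 + 1.2Q.
Set SMC = demand: 32.4 + 1.2Q = 149.9 - 0.3Q → Q* = 78.3333.

Q* = 78.3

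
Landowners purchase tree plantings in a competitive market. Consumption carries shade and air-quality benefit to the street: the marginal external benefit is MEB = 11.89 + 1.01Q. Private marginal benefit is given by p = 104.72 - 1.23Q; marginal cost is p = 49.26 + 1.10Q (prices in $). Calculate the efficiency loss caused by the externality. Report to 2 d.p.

DWL = $489.02

Market equilibrium (private): 49.26 + 1.10Q = 104.72 - 1.23Q → Q_m = 23.8026.
Social marginal benefit = demand + MEB = 116.61 - 0.22Q.
Set SMB = MC: 116.61 - 0.22Q = 49.26 + 1.10Q → Q* = 51.0227.
Between Q* and Q_m the wedge SMB − MC runs linearly from 0 to MEB(Q_m), so the loss is a triangle.
DWL = ½ × 27.2201 × 35.9306 = 489.0173.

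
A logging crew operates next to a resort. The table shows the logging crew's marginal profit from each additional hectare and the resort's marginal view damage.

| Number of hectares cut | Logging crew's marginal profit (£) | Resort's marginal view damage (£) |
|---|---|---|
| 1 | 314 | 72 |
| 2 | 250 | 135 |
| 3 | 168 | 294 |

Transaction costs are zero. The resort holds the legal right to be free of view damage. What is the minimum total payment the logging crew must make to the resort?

Efficient level: marginal profit ≥ marginal view damage through level 2, so k* = 2.
With the resort holding the right, the logging crew must at least compensate total damage at k*: 72 + 135 = 207.

£207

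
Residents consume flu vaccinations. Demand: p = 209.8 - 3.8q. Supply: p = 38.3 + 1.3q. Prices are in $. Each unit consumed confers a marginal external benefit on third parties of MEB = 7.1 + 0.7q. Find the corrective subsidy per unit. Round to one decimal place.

subsidy = $35.5 per unit

Social marginal benefit = demand + MEB = 216.9 - 3.1q.
Set SMB = MC: 216.9 - 3.1q = 38.3 + 1.3q → q* = 40.5909.
The Pigouvian subsidy equals MEB at q*: 7.1 + 0.7×40.5909 = 35.5136.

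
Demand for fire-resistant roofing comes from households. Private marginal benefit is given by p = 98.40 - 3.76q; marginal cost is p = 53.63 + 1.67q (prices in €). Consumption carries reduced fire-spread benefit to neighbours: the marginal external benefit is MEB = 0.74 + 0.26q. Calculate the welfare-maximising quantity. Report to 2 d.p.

Social marginal benefit = demand + MEB = 99.14 - 3.50q.
Set SMB = MC: 99.14 - 3.50q = 53.63 + 1.67q → q* = 8.8027.

q* = 8.80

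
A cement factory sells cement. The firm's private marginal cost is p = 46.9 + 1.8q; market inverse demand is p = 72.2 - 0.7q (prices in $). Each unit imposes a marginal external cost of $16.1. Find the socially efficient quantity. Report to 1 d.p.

Social marginal cost = private MC + MEC = 63.0 + 1.8q.
Set SMC = demand: 63.0 + 1.8q = 72.2 - 0.7q → q* = 3.6800.

q* = 3.7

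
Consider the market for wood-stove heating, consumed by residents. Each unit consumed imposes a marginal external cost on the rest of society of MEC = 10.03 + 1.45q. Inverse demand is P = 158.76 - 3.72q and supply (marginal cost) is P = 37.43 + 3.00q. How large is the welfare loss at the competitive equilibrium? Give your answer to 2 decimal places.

DWL = 80.24

Market equilibrium (private): 37.43 + 3.00q = 158.76 - 3.72q → q_m = 18.0551.
Social marginal benefit = demand − MEC = 148.73 - 5.17q.
Set SMB = MC: 148.73 - 5.17q = 37.43 + 3.00q → q* = 13.6230.
The loss is the area between SMB and MC from q* to q_m; with linear curves that's a triangle of height MEC(q_m).
DWL = ½ × 4.4321 × 36.2098 = 80.2427.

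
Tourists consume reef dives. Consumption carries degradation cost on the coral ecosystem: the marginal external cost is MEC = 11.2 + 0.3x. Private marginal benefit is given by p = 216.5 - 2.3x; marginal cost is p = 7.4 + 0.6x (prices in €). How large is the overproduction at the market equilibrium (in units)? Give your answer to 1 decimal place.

Market equilibrium (private): 7.4 + 0.6x = 216.5 - 2.3x → x_m = 72.1034.
Social marginal benefit = demand − MEC = 205.3 - 2.6x.
Set SMB = MC: 205.3 - 2.6x = 7.4 + 0.6x → x* = 61.8438.
Gap = |72.1034 − 61.8438| = 10.2596.

10.3 units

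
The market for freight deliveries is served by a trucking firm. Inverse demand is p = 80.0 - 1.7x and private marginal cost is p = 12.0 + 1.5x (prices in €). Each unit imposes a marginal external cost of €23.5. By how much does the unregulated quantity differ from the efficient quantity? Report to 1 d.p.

7.3 units

Market equilibrium (private): 12.0 + 1.5x = 80.0 - 1.7x → x_m = 21.2500.
Social marginal cost = private MC + MEC = 35.5 + 1.5x.
Set SMC = demand: 35.5 + 1.5x = 80.0 - 1.7x → x* = 13.9063.
Gap = |21.2500 − 13.9063| = 7.3437.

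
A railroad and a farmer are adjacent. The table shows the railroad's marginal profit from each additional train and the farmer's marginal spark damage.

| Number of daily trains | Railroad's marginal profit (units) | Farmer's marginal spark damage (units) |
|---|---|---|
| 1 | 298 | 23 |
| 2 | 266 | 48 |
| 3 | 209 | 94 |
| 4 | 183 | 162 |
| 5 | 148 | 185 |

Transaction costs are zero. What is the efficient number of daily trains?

4

Bargaining reaches the level where marginal profit last exceeds marginal spark damage.
That holds through level 4 (183 ≥ 162) but not at 5 (148 < 185).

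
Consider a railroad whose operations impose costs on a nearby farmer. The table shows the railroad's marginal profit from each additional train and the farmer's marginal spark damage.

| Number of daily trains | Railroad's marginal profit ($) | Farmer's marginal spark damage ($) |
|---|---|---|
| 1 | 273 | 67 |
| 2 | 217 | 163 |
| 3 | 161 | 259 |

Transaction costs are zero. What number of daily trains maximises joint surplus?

Bargaining reaches the level where marginal profit last exceeds marginal spark damage.
That holds through level 2 (217 ≥ 163) but not at 3 (161 < 259).

2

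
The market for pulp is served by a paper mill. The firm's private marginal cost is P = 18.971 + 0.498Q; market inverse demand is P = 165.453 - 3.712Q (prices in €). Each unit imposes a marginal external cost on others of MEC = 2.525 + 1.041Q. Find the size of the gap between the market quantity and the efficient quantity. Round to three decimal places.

7.379 units

Market equilibrium (private): 18.971 + 0.498Q = 165.453 - 3.712Q → Q_m = 34.7938.
Social marginal cost = private MC + MEC = 21.496 + 1.539Q.
Set SMC = demand: 21.496 + 1.539Q = 165.453 - 3.712Q → Q* = 27.4152.
Gap = |34.7938 − 27.4152| = 7.3786.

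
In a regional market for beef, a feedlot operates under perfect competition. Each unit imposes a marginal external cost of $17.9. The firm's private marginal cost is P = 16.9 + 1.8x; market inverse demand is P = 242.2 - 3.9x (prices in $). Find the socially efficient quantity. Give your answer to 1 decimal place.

Social marginal cost = private MC + MEC = 34.8 + 1.8x.
Set SMC = demand: 34.8 + 1.8x = 242.2 - 3.9x → x* = 36.3860.

x* = 36.4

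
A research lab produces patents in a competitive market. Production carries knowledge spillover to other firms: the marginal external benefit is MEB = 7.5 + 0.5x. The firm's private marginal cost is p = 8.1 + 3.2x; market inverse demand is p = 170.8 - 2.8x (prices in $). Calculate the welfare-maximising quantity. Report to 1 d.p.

Social marginal cost = private MC − MEB = 0.6 + 2.7x.
Set SMC = demand: 0.6 + 2.7x = 170.8 - 2.8x → x* = 30.9455.

x* = 30.9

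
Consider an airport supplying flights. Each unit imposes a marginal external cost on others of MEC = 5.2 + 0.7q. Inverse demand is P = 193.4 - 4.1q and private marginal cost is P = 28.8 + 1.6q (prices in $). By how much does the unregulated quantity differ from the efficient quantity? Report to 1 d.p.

4.0 units

Market equilibrium (private): 28.8 + 1.6q = 193.4 - 4.1q → q_m = 28.8772.
Social marginal cost = private MC + MEC = 34.0 + 2.3q.
Set SMC = demand: 34.0 + 2.3q = 193.4 - 4.1q → q* = 24.9063.
Gap = |28.8772 − 24.9063| = 3.9709.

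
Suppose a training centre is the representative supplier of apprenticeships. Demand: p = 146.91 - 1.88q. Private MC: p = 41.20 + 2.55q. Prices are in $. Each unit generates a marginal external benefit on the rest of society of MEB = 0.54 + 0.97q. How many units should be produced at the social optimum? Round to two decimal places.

q* = 30.71

Social marginal cost = private MC − MEB = 40.66 + 1.58q.
Set SMC = demand: 40.66 + 1.58q = 146.91 - 1.88q → q* = 30.7081.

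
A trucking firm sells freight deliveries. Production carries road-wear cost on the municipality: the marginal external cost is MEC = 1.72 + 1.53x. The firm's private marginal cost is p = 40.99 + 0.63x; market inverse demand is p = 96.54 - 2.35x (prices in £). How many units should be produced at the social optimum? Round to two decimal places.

x* = 11.94

Social marginal cost = private MC + MEC = 42.71 + 2.16x.
Set SMC = demand: 42.71 + 2.16x = 96.54 - 2.35x → x* = 11.9357.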